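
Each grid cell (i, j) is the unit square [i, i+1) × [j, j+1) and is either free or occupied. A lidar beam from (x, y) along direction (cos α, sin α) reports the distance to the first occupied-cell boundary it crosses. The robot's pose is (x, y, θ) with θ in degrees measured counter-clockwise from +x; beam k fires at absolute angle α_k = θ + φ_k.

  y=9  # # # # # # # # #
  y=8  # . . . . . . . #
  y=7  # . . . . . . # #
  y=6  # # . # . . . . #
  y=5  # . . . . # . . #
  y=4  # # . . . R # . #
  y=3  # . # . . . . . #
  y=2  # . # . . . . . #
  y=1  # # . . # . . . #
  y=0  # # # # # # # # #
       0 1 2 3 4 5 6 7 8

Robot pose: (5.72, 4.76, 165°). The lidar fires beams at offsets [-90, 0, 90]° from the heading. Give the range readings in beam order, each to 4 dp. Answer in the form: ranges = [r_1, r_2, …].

ranges = [0.2485, 4.7910, 2.8574]

beam 1: φ=-90°, α=75°
  direction (0.2588, 0.9659); cell (5,4); t to first gridline: x 1.0818, y 0.2485 (then +3.8637 / +1.0353)
    (5,5) via y @ 0.2485  # hit
  → r_1 = 0.2485
beam 2: φ=0°, α=165°
  direction (-0.9659, 0.2588); cell (5,4); t to first gridline: x 0.7454, y 0.9273 (then +1.0353 / +3.8637)
    (4,4) via x @ 0.7454
    (4,5) via y @ 0.9273
    (3,5) via x @ 1.7807
    (2,5) via x @ 2.8160
    (1,5) via x @ 3.8512
    (1,6) via y @ 4.7910  # hit
  → r_2 = 4.7910
beam 3: φ=90°, α=255°
  direction (-0.2588, -0.9659); cell (5,4); t to first gridline: x 2.7819, y 0.7868 (then +3.8637 / +1.0353)
    (5,3) via y @ 0.7868
    (5,2) via y @ 1.8221
    (4,2) via x @ 2.7819
    (4,1) via y @ 2.8574  # hit
  → r_3 = 2.8574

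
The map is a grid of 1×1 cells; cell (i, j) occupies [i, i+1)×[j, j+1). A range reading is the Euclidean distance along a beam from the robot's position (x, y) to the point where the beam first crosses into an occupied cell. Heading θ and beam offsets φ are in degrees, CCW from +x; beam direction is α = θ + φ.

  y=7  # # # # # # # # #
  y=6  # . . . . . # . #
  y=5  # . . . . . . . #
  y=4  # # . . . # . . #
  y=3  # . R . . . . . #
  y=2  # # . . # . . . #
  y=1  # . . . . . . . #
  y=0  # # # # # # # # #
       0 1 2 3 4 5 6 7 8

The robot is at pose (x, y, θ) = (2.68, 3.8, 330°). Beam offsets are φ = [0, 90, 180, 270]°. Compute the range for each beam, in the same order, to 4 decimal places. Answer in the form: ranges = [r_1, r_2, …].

ranges = [1.6000, 3.6950, 0.7852, 1.3600]

beam 1: φ=0°, α=330°
  d=(0.8660,-0.5000)  start (2,3)  tX=0.3695 tY=1.6000  stride 1/|dx|=1.1547 1/|dy|=2.0000
    cross x-line → (3,3), t=0.3695
    cross x-line → (4,3), t=1.5242
    cross y-line → (4,2), t=1.6000 (wall)
  → r_1 = 1.6000
beam 2: φ=90°, α=60°
  d=(0.5000,0.8660)  start (2,3)  tX=0.6400 tY=0.2309  stride 1/|dx|=2.0000 1/|dy|=1.1547
    cross y-line → (2,4), t=0.2309
    cross x-line → (3,4), t=0.6400
    cross y-line → (3,5), t=1.3856
    cross y-line → (3,6), t=2.5403
    cross x-line → (4,6), t=2.6400
    cross y-line → (4,7), t=3.6950 (wall)
  → r_2 = 3.6950
beam 3: φ=180°, α=150°
  d=(-0.8660,0.5000)  start (2,3)  tX=0.7852 tY=0.4000  stride 1/|dx|=1.1547 1/|dy|=2.0000
    cross y-line → (2,4), t=0.4000
    cross x-line → (1,4), t=0.7852 (wall)
  → r_3 = 0.7852
beam 4: φ=270°, α=240°
  d=(-0.5000,-0.8660)  start (2,3)  tX=1.3600 tY=0.9238  stride 1/|dx|=2.0000 1/|dy|=1.1547
    cross y-line → (2,2), t=0.9238
    cross x-line → (1,2), t=1.3600 (wall)
  → r_4 = 1.3600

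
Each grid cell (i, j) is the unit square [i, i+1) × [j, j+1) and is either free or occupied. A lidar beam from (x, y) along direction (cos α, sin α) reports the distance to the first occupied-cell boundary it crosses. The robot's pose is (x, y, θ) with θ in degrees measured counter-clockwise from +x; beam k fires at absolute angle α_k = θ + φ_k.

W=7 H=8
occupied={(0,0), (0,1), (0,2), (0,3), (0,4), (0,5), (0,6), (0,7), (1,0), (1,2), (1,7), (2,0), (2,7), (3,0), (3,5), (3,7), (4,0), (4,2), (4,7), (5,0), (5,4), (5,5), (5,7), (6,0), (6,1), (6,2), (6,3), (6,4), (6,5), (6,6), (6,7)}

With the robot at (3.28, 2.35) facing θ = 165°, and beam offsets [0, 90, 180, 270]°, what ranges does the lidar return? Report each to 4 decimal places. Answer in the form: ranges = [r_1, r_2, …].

beam 1: φ=0°, α=165°
  direction (-0.9659, 0.2588); cell (3,2); t to first gridline: x 0.2899, y 2.5114 (then +1.0353 / +3.8637)
    (2,2) via x @ 0.2899
    (1,2) via x @ 1.3252  # hit
  → r_1 = 1.3252
beam 2: φ=90°, α=255°
  direction (-0.2588, -0.9659); cell (3,2); t to first gridline: x 1.0818, y 0.3623 (then +3.8637 / +1.0353)
    (3,1) via y @ 0.3623
    (2,1) via x @ 1.0818
    (2,0) via y @ 1.3976  # hit
  → r_2 = 1.3976
beam 3: φ=180°, α=345°
  direction (0.9659, -0.2588); cell (3,2); t to first gridline: x 0.7454, y 1.3523 (then +1.0353 / +3.8637)
    (4,2) via x @ 0.7454  # hit
  → r_3 = 0.7454
beam 4: φ=270°, α=75°
  direction (0.2588, 0.9659); cell (3,2); t to first gridline: x 2.7819, y 0.6729 (then +3.8637 / +1.0353)
    (3,3) via y @ 0.6729
    (3,4) via y @ 1.7082
    (3,5) via y @ 2.7435  # hit
  → r_4 = 2.7435

ranges = [1.3252, 1.3976, 0.7454, 2.7435]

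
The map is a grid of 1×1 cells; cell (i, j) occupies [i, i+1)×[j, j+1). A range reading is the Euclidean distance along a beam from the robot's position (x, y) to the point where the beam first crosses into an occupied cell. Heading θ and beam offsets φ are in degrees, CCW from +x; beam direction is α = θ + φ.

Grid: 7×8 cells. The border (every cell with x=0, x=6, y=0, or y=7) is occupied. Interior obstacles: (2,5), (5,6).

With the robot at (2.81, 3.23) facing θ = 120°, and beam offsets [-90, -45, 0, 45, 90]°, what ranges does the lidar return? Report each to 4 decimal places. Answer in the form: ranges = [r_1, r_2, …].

beam 1: φ=-90°, α=30°
  direction (0.8660, 0.5000); cell (2,3); t to first gridline: x 0.2194, y 1.5400 (then +1.1547 / +2.0000)
    (3,3) via x @ 0.2194
    (4,3) via x @ 1.3741
    (4,4) via y @ 1.5400
    (5,4) via x @ 2.5288
    (5,5) via y @ 3.5400
    (6,5) via x @ 3.6835  # hit
  → r_1 = 3.6835
beam 2: φ=-45°, α=75°
  direction (0.2588, 0.9659); cell (2,3); t to first gridline: x 0.7341, y 0.7972 (then +3.8637 / +1.0353)
    (3,3) via x @ 0.7341
    (3,4) via y @ 0.7972
    (3,5) via y @ 1.8324
    (3,6) via y @ 2.8677
    (3,7) via y @ 3.9030  # hit
  → r_2 = 3.9030
beam 3: φ=0°, α=120°
  direction (-0.5000, 0.8660); cell (2,3); t to first gridline: x 1.6200, y 0.8891 (then +2.0000 / +1.1547)
    (2,4) via y @ 0.8891
    (1,4) via x @ 1.6200
    (1,5) via y @ 2.0438
    (1,6) via y @ 3.1985
    (0,6) via x @ 3.6200  # hit
  → r_3 = 3.6200
beam 4: φ=45°, α=165°
  direction (-0.9659, 0.2588); cell (2,3); t to first gridline: x 0.8386, y 2.9751 (then +1.0353 / +3.8637)
    (1,3) via x @ 0.8386
    (0,3) via x @ 1.8738  # hit
  → r_4 = 1.8738
beam 5: φ=90°, α=210°
  direction (-0.8660, -0.5000); cell (2,3); t to first gridline: x 0.9353, y 0.4600 (then +1.1547 / +2.0000)
    (2,2) via y @ 0.4600
    (1,2) via x @ 0.9353
    (0,2) via x @ 2.0900  # hit
  → r_5 = 2.0900

ranges = [3.6835, 3.9030, 3.6200, 1.8738, 2.0900]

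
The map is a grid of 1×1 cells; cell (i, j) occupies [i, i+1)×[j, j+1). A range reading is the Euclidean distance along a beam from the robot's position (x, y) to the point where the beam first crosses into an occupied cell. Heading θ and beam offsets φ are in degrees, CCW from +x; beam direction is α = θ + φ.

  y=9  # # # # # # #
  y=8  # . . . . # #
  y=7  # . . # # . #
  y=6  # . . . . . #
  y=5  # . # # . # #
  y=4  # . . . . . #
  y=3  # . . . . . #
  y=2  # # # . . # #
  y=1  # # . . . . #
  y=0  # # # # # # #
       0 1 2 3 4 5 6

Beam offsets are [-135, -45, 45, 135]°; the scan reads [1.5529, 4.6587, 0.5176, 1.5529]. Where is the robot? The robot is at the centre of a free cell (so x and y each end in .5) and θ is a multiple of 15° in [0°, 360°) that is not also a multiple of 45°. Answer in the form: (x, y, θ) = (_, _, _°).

(x, y, θ) = (3.5, 2.5, 120°)

Enumerate (i+0.5, j+0.5, θ) over the 30 free cells and 16 admissible headings. For each, cast all 4 beams and compare to the given ranges.
  (5.5, 7.5, 120°): beam 1 = 0.5176 ≠ 1.5529 ✗
  (2.5, 6.5, 330°): beam 2 = 0.5176 ≠ 4.6587 ✗
  (2.5, 6.5, 255°): beam 1 = 2.8868 ≠ 1.5529 ✗
  (3.5, 8.5, 345°): beam 1 = 2.8868 ≠ 1.5529 ✗
  …
  (3.5, 2.5, 120°): r_1=1.5529, r_2=4.6587, r_3=0.5176, r_4=1.5529 — all match ✓
No second candidate reproduces the full scan.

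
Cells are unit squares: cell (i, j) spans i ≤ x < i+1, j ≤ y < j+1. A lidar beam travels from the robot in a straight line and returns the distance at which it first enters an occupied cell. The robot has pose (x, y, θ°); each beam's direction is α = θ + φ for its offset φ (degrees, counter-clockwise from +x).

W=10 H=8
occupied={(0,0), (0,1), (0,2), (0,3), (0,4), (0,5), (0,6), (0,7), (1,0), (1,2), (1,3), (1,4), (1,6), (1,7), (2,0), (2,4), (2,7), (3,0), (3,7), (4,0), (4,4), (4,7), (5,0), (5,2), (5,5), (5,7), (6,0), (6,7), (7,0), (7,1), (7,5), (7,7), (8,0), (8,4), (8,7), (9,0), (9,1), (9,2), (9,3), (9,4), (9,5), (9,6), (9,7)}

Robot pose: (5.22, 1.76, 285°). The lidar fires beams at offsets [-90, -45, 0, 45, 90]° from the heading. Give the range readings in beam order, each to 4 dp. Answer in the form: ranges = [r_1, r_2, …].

beam 1: φ=-90°, α=195°
  dir = (cos 195°, sin 195°) = (-0.9659, -0.2588); from cell (5,1)
  next x-line at t=0.2278, next y-line at t=2.9364; Δt_x=1.0353, Δt_y=3.8637
    x: enter (4,1) at t=0.2278
    x: enter (3,1) at t=1.2630
    x: enter (2,1) at t=2.2983
    y: enter (2,0) at t=2.9364 ← occupied
  → r_1 = 2.9364
beam 2: φ=-45°, α=240°
  dir = (cos 240°, sin 240°) = (-0.5000, -0.8660); from cell (5,1)
  next x-line at t=0.4400, next y-line at t=0.8776; Δt_x=2.0000, Δt_y=1.1547
    x: enter (4,1) at t=0.4400
    y: enter (4,0) at t=0.8776 ← occupied
  → r_2 = 0.8776
beam 3: φ=0°, α=285°
  dir = (cos 285°, sin 285°) = (0.2588, -0.9659); from cell (5,1)
  next x-line at t=3.0137, next y-line at t=0.7868; Δt_x=3.8637, Δt_y=1.0353
    y: enter (5,0) at t=0.7868 ← occupied
  → r_3 = 0.7868
beam 4: φ=45°, α=330°
  dir = (cos 330°, sin 330°) = (0.8660, -0.5000); from cell (5,1)
  next x-line at t=0.9007, next y-line at t=1.5200; Δt_x=1.1547, Δt_y=2.0000
    x: enter (6,1) at t=0.9007
    y: enter (6,0) at t=1.5200 ← occupied
  → r_4 = 1.5200
beam 5: φ=90°, α=15°
  dir = (cos 15°, sin 15°) = (0.9659, 0.2588); from cell (5,1)
  next x-line at t=0.8075, next y-line at t=0.9273; Δt_x=1.0353, Δt_y=3.8637
    x: enter (6,1) at t=0.8075
    y: enter (6,2) at t=0.9273
    x: enter (7,2) at t=1.8428
    x: enter (8,2) at t=2.8781
    x: enter (9,2) at t=3.9133 ← occupied
  → r_5 = 3.9133

ranges = [2.9364, 0.8776, 0.7868, 1.5200, 3.9133]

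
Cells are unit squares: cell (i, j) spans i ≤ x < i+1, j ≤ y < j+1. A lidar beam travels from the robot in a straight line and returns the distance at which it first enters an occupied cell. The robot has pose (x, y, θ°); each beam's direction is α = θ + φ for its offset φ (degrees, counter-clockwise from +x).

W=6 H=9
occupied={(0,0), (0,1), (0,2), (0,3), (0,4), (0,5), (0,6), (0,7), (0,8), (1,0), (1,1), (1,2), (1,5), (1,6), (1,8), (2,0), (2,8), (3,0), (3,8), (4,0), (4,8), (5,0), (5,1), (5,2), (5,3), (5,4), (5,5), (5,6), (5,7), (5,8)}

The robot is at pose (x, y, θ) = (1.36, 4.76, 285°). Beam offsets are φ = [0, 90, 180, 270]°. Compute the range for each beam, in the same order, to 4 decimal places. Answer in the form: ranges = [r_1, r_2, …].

beam 1: φ=0°, α=285°
  dir = (cos 285°, sin 285°) = (0.2588, -0.9659); from cell (1,4)
  next x-line at t=2.4728, next y-line at t=0.7868; Δt_x=3.8637, Δt_y=1.0353
    y: enter (1,3) at t=0.7868
    y: enter (1,2) at t=1.8221 ← occupied
  → r_1 = 1.8221
beam 2: φ=90°, α=15°
  dir = (cos 15°, sin 15°) = (0.9659, 0.2588); from cell (1,4)
  next x-line at t=0.6626, next y-line at t=0.9273; Δt_x=1.0353, Δt_y=3.8637
    x: enter (2,4) at t=0.6626
    y: enter (2,5) at t=0.9273
    x: enter (3,5) at t=1.6979
    x: enter (4,5) at t=2.7331
    x: enter (5,5) at t=3.7684 ← occupied
  → r_2 = 3.7684
beam 3: φ=180°, α=105°
  dir = (cos 105°, sin 105°) = (-0.2588, 0.9659); from cell (1,4)
  next x-line at t=1.3909, next y-line at t=0.2485; Δt_x=3.8637, Δt_y=1.0353
    y: enter (1,5) at t=0.2485 ← occupied
  → r_3 = 0.2485
beam 4: φ=270°, α=195°
  dir = (cos 195°, sin 195°) = (-0.9659, -0.2588); from cell (1,4)
  next x-line at t=0.3727, next y-line at t=2.9364; Δt_x=1.0353, Δt_y=3.8637
    x: enter (0,4) at t=0.3727 ← occupied
  → r_4 = 0.3727

ranges = [1.8221, 3.7684, 0.2485, 0.3727]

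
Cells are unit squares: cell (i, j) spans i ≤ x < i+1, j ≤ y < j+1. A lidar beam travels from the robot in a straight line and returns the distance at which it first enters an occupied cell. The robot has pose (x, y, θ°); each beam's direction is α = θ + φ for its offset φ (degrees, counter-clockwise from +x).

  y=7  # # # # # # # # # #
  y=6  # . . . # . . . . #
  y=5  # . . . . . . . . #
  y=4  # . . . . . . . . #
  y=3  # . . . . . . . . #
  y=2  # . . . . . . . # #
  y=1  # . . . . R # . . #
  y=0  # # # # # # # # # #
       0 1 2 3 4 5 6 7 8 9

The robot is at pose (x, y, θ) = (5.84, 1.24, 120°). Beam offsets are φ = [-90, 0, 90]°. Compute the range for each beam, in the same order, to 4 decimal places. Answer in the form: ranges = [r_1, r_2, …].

beam 1: φ=-90°, α=30°
  d=(0.8660,0.5000)  start (5,1)  tX=0.1848 tY=1.5200  stride 1/|dx|=1.1547 1/|dy|=2.0000
    cross x-line → (6,1), t=0.1848 (wall)
  → r_1 = 0.1848
beam 2: φ=0°, α=120°
  d=(-0.5000,0.8660)  start (5,1)  tX=1.6800 tY=0.8776  stride 1/|dx|=2.0000 1/|dy|=1.1547
    cross y-line → (5,2), t=0.8776
    cross x-line → (4,2), t=1.6800
    cross y-line → (4,3), t=2.0323
    cross y-line → (4,4), t=3.1870
    cross x-line → (3,4), t=3.6800
    cross y-line → (3,5), t=4.3417
    cross y-line → (3,6), t=5.4964
    cross x-line → (2,6), t=5.6800
    cross y-line → (2,7), t=6.6511 (wall)
  → r_2 = 6.6511
beam 3: φ=90°, α=210°
  d=(-0.8660,-0.5000)  start (5,1)  tX=0.9699 tY=0.4800  stride 1/|dx|=1.1547 1/|dy|=2.0000
    cross y-line → (5,0), t=0.4800 (wall)
  → r_3 = 0.4800

ranges = [0.1848, 6.6511, 0.4800]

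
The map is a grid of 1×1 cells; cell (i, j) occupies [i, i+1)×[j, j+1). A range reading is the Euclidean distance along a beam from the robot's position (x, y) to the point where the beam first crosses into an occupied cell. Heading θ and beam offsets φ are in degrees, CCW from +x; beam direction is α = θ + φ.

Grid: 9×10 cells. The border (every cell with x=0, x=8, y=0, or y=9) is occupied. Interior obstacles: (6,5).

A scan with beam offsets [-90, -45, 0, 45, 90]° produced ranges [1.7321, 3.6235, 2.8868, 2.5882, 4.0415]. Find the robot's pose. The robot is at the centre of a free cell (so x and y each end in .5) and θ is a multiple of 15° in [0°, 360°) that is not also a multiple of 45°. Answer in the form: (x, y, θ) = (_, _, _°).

Enumerate (i+0.5, j+0.5, θ) over the 55 free cells and 16 admissible headings. For each, cast all 5 beams and compare to the given ranges.
  (5.5, 3.5, 300°): beam 1 = 5.0000 ≠ 1.7321 ✗
  (4.5, 3.5, 105°): beam 1 = 3.6235 ≠ 1.7321 ✗
  (6.5, 6.5, 195°): beam 1 = 2.5882 ≠ 1.7321 ✗
  (6.5, 2.5, 240°): beam 1 = 6.3509 ≠ 1.7321 ✗
  (2.5, 8.5, 345°): beam 1 = 5.7956 ≠ 1.7321 ✗
  …
  (4.5, 6.5, 60°): r_1=1.7321, r_2=3.6235, r_3=2.8868, r_4=2.5882, r_5=4.0415 — all match ✓
No second candidate reproduces the full scan.

(x, y, θ) = (4.5, 6.5, 60°)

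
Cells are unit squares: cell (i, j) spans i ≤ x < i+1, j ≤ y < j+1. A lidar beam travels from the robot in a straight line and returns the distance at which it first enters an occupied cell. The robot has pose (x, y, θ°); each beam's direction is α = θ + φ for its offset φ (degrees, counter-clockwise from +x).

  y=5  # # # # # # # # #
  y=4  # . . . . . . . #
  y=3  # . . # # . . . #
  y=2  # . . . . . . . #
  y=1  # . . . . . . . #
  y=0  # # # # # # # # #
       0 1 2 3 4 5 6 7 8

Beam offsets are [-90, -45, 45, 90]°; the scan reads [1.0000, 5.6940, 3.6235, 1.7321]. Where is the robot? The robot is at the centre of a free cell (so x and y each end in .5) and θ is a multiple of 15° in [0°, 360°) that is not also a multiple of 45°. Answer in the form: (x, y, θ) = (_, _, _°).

Enumerate (i+0.5, j+0.5, θ) over the 26 free cells and 16 admissible headings. For each, cast all 4 beams and compare to the given ranges.
  (3.5, 4.5, 105°): beam 1 = 1.9319 ≠ 1.0000 ✗
  (4.5, 4.5, 195°): beam 1 = 0.5176 ≠ 1.0000 ✗
  (2.5, 3.5, 210°): beam 1 = 1.7321 ≠ 1.0000 ✗
  (6.5, 3.5, 300°): beam 1 = 5.0000 ≠ 1.0000 ✗
  (5.5, 3.5, 75°): beam 1 = 2.5882 ≠ 1.0000 ✗
  …
  (2.5, 1.5, 60°): r_1=1.0000, r_2=5.6940, r_3=3.6235, r_4=1.7321 — all match ✓
Unique over the lattice → pose = (2.5, 1.5, 60°).

(x, y, θ) = (2.5, 1.5, 60°)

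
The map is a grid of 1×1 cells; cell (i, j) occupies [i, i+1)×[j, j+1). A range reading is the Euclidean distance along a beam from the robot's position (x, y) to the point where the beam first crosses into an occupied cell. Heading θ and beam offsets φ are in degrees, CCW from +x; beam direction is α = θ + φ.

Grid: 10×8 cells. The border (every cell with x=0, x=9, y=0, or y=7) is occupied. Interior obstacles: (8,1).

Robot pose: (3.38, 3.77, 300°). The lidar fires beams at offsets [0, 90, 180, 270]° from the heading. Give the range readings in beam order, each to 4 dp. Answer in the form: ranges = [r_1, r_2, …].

beam 1: φ=0°, α=300°
  dir = (cos 300°, sin 300°) = (0.5000, -0.8660); from cell (3,3)
  next x-line at t=1.2400, next y-line at t=0.8891; Δt_x=2.0000, Δt_y=1.1547
    y: enter (3,2) at t=0.8891
    x: enter (4,2) at t=1.2400
    y: enter (4,1) at t=2.0438
    y: enter (4,0) at t=3.1985 ← occupied
  → r_1 = 3.1985
beam 2: φ=90°, α=30°
  dir = (cos 30°, sin 30°) = (0.8660, 0.5000); from cell (3,3)
  next x-line at t=0.7159, next y-line at t=0.4600; Δt_x=1.1547, Δt_y=2.0000
    y: enter (3,4) at t=0.4600
    x: enter (4,4) at t=0.7159
    x: enter (5,4) at t=1.8706
    y: enter (5,5) at t=2.4600
    x: enter (6,5) at t=3.0253
    x: enter (7,5) at t=4.1800
    y: enter (7,6) at t=4.4600
    x: enter (8,6) at t=5.3347
    y: enter (8,7) at t=6.4600 ← occupied
  → r_2 = 6.4600
beam 3: φ=180°, α=120°
  dir = (cos 120°, sin 120°) = (-0.5000, 0.8660); from cell (3,3)
  next x-line at t=0.7600, next y-line at t=0.2656; Δt_x=2.0000, Δt_y=1.1547
    y: enter (3,4) at t=0.2656
    x: enter (2,4) at t=0.7600
    y: enter (2,5) at t=1.4203
    y: enter (2,6) at t=2.5750
    x: enter (1,6) at t=2.7600
    y: enter (1,7) at t=3.7297 ← occupied
  → r_3 = 3.7297
beam 4: φ=270°, α=210°
  dir = (cos 210°, sin 210°) = (-0.8660, -0.5000); from cell (3,3)
  next x-line at t=0.4388, next y-line at t=1.5400; Δt_x=1.1547, Δt_y=2.0000
    x: enter (2,3) at t=0.4388
    y: enter (2,2) at t=1.5400
    x: enter (1,2) at t=1.5935
    x: enter (0,2) at t=2.7482 ← occupied
  → r_4 = 2.7482

ranges = [3.1985, 6.4600, 3.7297, 2.7482]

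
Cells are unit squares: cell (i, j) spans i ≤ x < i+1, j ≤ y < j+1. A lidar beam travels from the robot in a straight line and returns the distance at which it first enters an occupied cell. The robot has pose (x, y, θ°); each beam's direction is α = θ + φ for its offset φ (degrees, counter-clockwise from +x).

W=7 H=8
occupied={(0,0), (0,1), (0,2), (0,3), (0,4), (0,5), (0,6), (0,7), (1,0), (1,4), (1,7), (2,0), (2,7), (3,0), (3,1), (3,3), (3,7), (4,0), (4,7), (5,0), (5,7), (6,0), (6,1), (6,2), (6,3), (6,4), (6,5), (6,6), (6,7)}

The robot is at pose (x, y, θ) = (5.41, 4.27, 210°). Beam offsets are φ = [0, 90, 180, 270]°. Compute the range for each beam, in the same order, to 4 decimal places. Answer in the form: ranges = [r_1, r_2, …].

beam 1: φ=0°, α=210°
  d=(-0.8660,-0.5000)  start (5,4)  tX=0.4734 tY=0.5400  stride 1/|dx|=1.1547 1/|dy|=2.0000
    cross x-line → (4,4), t=0.4734
    cross y-line → (4,3), t=0.5400
    cross x-line → (3,3), t=1.6281 (wall)
  → r_1 = 1.6281
beam 2: φ=90°, α=300°
  d=(0.5000,-0.8660)  start (5,4)  tX=1.1800 tY=0.3118  stride 1/|dx|=2.0000 1/|dy|=1.1547
    cross y-line → (5,3), t=0.3118
    cross x-line → (6,3), t=1.1800 (wall)
  → r_2 = 1.1800
beam 3: φ=180°, α=30°
  d=(0.8660,0.5000)  start (5,4)  tX=0.6813 tY=1.4600  stride 1/|dx|=1.1547 1/|dy|=2.0000
    cross x-line → (6,4), t=0.6813 (wall)
  → r_3 = 0.6813
beam 4: φ=270°, α=120°
  d=(-0.5000,0.8660)  start (5,4)  tX=0.8200 tY=0.8429  stride 1/|dx|=2.0000 1/|dy|=1.1547
    cross x-line → (4,4), t=0.8200
    cross y-line → (4,5), t=0.8429
    cross y-line → (4,6), t=1.9976
    cross x-line → (3,6), t=2.8200
    cross y-line → (3,7), t=3.1523 (wall)
  → r_4 = 3.1523

ranges = [1.6281, 1.1800, 0.6813, 3.1523]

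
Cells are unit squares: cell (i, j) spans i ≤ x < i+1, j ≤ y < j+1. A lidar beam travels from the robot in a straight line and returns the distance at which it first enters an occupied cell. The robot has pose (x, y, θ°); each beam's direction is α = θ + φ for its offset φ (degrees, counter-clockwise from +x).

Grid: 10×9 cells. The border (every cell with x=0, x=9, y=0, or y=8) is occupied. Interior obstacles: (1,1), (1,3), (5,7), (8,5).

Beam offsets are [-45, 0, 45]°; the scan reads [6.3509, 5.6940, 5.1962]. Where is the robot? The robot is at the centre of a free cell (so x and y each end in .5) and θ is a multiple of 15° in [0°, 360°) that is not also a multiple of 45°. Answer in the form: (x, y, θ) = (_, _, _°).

The pose lattice has 52·16 = 832 candidates. Test each by forward raycasting.
  (7.5, 7.5, 165°): beam 1 = 0.5774 ≠ 6.3509 ✗
  (1.5, 5.5, 195°): beam 1 = 0.5774 ≠ 6.3509 ✗
  (3.5, 6.5, 105°): beam 1 = 1.7321 ≠ 6.3509 ✗
  (7.5, 2.5, 210°): beam 1 = 5.6940 ≠ 6.3509 ✗
  (7.5, 7.5, 30°): beam 1 = 1.5529 ≠ 6.3509 ✗
  …
  (5.5, 2.5, 105°): r_1=6.3509, r_2=5.6940, r_3=5.1962 — all match ✓
Only this pose fits every beam.

(x, y, θ) = (5.5, 2.5, 105°)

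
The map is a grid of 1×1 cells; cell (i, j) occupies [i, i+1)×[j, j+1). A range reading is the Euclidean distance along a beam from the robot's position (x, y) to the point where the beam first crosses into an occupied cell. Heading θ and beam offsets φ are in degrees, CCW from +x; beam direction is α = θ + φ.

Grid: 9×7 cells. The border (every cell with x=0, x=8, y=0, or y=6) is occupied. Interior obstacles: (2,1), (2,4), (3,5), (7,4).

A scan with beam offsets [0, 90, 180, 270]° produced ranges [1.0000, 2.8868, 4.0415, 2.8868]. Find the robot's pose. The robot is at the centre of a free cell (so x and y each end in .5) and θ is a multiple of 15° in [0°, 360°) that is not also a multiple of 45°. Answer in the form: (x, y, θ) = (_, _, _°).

Enumerate (i+0.5, j+0.5, θ) over the 31 free cells and 16 admissible headings. For each, cast all 4 beams and compare to the given ranges.
  (1.5, 5.5, 60°): beam 1 = 0.5774 ≠ 1.0000 ✗
  (6.5, 5.5, 30°): beam 2 = 0.5774 ≠ 2.8868 ✗
  (5.5, 5.5, 285°): beam 1 = 4.6587 ≠ 1.0000 ✗
  …
  (6.5, 3.5, 30°): r_1=1.0000, r_2=2.8868, r_3=4.0415, r_4=2.8868 — all match ✓
Only this pose fits every beam.

(x, y, θ) = (6.5, 3.5, 30°)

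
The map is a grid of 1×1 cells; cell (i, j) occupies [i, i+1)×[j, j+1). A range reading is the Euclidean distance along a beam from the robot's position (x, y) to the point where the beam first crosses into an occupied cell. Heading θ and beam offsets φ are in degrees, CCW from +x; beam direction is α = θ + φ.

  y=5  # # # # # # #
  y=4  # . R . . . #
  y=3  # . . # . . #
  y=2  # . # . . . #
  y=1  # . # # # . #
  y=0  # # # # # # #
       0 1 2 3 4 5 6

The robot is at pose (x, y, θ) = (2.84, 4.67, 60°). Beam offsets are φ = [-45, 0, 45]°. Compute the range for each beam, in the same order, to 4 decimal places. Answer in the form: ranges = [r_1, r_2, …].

ranges = [1.2750, 0.3811, 0.3416]

beam 1: φ=-45°, α=15°
  direction (0.9659, 0.2588); cell (2,4); t to first gridline: x 0.1656, y 1.2750 (then +1.0353 / +3.8637)
    (3,4) via x @ 0.1656
    (4,4) via x @ 1.2009
    (4,5) via y @ 1.2750  # hit
  → r_1 = 1.2750
beam 2: φ=0°, α=60°
  direction (0.5000, 0.8660); cell (2,4); t to first gridline: x 0.3200, y 0.3811 (then +2.0000 / +1.1547)
    (3,4) via x @ 0.3200
    (3,5) via y @ 0.3811  # hit
  → r_2 = 0.3811
beam 3: φ=45°, α=105°
  direction (-0.2588, 0.9659); cell (2,4); t to first gridline: x 3.2455, y 0.3416 (then +3.8637 / +1.0353)
    (2,5) via y @ 0.3416  # hit
  → r_3 = 0.3416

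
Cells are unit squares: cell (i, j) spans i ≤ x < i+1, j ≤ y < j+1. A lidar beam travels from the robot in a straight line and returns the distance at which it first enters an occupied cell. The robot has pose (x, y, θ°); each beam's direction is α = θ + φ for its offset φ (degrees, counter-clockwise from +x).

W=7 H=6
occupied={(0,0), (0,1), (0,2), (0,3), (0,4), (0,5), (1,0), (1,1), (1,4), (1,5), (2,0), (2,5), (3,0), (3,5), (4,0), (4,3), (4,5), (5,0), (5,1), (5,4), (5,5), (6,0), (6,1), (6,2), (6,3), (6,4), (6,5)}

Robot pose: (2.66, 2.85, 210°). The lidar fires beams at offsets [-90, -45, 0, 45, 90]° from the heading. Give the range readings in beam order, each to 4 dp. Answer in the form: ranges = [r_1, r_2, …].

ranges = [1.3279, 1.7186, 1.7000, 1.9153, 2.1362]

beam 1: φ=-90°, α=120°
  d=(-0.5000,0.8660)  start (2,2)  tX=1.3200 tY=0.1732  stride 1/|dx|=2.0000 1/|dy|=1.1547
    cross y-line → (2,3), t=0.1732
    cross x-line → (1,3), t=1.3200
    cross y-line → (1,4), t=1.3279 (wall)
  → r_1 = 1.3279
beam 2: φ=-45°, α=165°
  d=(-0.9659,0.2588)  start (2,2)  tX=0.6833 tY=0.5796  stride 1/|dx|=1.0353 1/|dy|=3.8637
    cross y-line → (2,3), t=0.5796
    cross x-line → (1,3), t=0.6833
    cross x-line → (0,3), t=1.7186 (wall)
  → r_2 = 1.7186
beam 3: φ=0°, α=210°
  d=(-0.8660,-0.5000)  start (2,2)  tX=0.7621 tY=1.7000  stride 1/|dx|=1.1547 1/|dy|=2.0000
    cross x-line → (1,2), t=0.7621
    cross y-line → (1,1), t=1.7000 (wall)
  → r_3 = 1.7000
beam 4: φ=45°, α=255°
  d=(-0.2588,-0.9659)  start (2,2)  tX=2.5500 tY=0.8800  stride 1/|dx|=3.8637 1/|dy|=1.0353
    cross y-line → (2,1), t=0.8800
    cross y-line → (2,0), t=1.9153 (wall)
  → r_4 = 1.9153
beam 5: φ=90°, α=300°
  d=(0.5000,-0.8660)  start (2,2)  tX=0.6800 tY=0.9815  stride 1/|dx|=2.0000 1/|dy|=1.1547
    cross x-line → (3,2), t=0.6800
    cross y-line → (3,1), t=0.9815
    cross y-line → (3,0), t=2.1362 (wall)
  → r_5 = 2.1362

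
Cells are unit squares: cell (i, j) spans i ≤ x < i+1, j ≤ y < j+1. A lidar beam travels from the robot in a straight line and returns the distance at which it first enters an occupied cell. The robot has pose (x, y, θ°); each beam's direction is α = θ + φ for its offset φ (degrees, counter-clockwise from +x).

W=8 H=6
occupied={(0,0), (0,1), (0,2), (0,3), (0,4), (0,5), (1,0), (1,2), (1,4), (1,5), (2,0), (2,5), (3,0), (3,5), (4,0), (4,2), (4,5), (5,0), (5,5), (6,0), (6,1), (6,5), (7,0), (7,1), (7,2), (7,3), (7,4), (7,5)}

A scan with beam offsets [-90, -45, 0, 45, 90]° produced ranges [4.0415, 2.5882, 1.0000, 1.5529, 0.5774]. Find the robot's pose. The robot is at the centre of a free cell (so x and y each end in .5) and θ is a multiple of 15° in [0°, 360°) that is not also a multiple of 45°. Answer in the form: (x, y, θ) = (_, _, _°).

(x, y, θ) = (2.5, 1.5, 150°)

Candidates: 20 free-cell centres × 16 headings = 320 poses. Raycast each; keep the one whose scan matches to 4 dp.
  (3.5, 1.5, 75°): beam 1 = 1.9319 ≠ 4.0415 ✗
  (3.5, 1.5, 150°): beam 1 = 1.0000 ≠ 4.0415 ✗
  (2.5, 2.5, 105°): beam 1 = 1.5529 ≠ 4.0415 ✗
  (5.5, 2.5, 15°): beam 1 = 1.5529 ≠ 4.0415 ✗
  (2.5, 1.5, 255°): beam 1 = 1.5529 ≠ 4.0415 ✗
  …
  (2.5, 1.5, 150°): r_1=4.0415, r_2=2.5882, r_3=1.0000, r_4=1.5529, r_5=0.5774 — all match ✓
No second candidate reproduces the full scan.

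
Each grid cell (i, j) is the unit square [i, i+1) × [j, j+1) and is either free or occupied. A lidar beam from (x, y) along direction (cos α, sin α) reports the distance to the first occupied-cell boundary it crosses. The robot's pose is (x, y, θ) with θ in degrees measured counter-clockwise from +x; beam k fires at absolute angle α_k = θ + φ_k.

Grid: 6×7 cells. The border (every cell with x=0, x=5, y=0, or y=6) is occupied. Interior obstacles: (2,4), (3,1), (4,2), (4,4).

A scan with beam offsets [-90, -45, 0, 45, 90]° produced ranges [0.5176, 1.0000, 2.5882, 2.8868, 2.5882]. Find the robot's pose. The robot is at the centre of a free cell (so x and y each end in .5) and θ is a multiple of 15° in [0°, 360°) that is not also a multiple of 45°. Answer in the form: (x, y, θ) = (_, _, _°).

The pose lattice has 16·16 = 256 candidates. Test each by forward raycasting.
  (4.5, 5.5, 210°): beam 1 = 0.5774 ≠ 0.5176 ✗
  (3.5, 3.5, 30°): beam 1 = 1.0000 ≠ 0.5176 ✗
  (1.5, 1.5, 210°): beam 1 = 1.0000 ≠ 0.5176 ✗
  …
  (1.5, 3.5, 285°): r_1=0.5176, r_2=1.0000, r_3=2.5882, r_4=2.8868, r_5=2.5882 — all match ✓
No second candidate reproduces the full scan.

(x, y, θ) = (1.5, 3.5, 285°)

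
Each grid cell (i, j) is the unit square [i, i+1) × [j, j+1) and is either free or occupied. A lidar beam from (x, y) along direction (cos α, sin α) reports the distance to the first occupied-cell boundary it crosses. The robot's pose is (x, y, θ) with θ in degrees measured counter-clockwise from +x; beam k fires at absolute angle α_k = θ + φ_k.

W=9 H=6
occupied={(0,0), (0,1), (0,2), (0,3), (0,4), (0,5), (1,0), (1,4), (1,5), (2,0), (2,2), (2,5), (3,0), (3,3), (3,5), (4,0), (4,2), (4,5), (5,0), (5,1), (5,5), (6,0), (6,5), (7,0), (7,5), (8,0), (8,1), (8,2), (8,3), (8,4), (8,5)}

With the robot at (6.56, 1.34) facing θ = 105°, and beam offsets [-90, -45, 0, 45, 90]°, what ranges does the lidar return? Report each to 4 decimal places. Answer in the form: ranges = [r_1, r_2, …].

beam 1: φ=-90°, α=15°
  direction (0.9659, 0.2588); cell (6,1); t to first gridline: x 0.4555, y 2.5500 (then +1.0353 / +3.8637)
    (7,1) via x @ 0.4555
    (8,1) via x @ 1.4908  # hit
  → r_1 = 1.4908
beam 2: φ=-45°, α=60°
  direction (0.5000, 0.8660); cell (6,1); t to first gridline: x 0.8800, y 0.7621 (then +2.0000 / +1.1547)
    (6,2) via y @ 0.7621
    (7,2) via x @ 0.8800
    (7,3) via y @ 1.9168
    (8,3) via x @ 2.8800  # hit
  → r_2 = 2.8800
beam 3: φ=0°, α=105°
  direction (-0.2588, 0.9659); cell (6,1); t to first gridline: x 2.1637, y 0.6833 (then +3.8637 / +1.0353)
    (6,2) via y @ 0.6833
    (6,3) via y @ 1.7186
    (5,3) via x @ 2.1637
    (5,4) via y @ 2.7538
    (5,5) via y @ 3.7891  # hit
  → r_3 = 3.7891
beam 4: φ=45°, α=150°
  direction (-0.8660, 0.5000); cell (6,1); t to first gridline: x 0.6466, y 1.3200 (then +1.1547 / +2.0000)
    (5,1) via x @ 0.6466  # hit
  → r_4 = 0.6466
beam 5: φ=90°, α=195°
  direction (-0.9659, -0.2588); cell (6,1); t to first gridline: x 0.5798, y 1.3137 (then +1.0353 / +3.8637)
    (5,1) via x @ 0.5798  # hit
  → r_5 = 0.5798

ranges = [1.4908, 2.8800, 3.7891, 0.6466, 0.5798]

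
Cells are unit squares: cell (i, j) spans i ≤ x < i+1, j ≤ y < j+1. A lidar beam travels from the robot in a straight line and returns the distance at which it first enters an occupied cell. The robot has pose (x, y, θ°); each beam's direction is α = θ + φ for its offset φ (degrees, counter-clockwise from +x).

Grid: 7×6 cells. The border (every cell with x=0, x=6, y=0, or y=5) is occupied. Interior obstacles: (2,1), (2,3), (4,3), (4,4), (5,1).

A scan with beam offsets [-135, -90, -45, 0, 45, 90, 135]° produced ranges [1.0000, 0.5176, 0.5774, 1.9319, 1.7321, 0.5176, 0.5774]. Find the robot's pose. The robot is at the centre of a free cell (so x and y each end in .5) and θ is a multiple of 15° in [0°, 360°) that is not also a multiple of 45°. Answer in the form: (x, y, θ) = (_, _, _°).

The pose lattice has 15·16 = 240 candidates. Test each by forward raycasting.
  (5.5, 2.5, 345°): beam 1 = 2.8868 ≠ 1.0000 ✗
  (1.5, 3.5, 30°): beam 1 = 1.9319 ≠ 1.0000 ✗
  (5.5, 3.5, 150°): beam 1 = 0.5176 ≠ 1.0000 ✗
  (3.5, 1.5, 60°): beam 1 = 0.5176 ≠ 1.0000 ✗
  …
  (1.5, 3.5, 255°): r_1=1.0000, r_2=0.5176, r_3=0.5774, r_4=1.9319, r_5=1.7321, r_6=0.5176, r_7=0.5774 — all match ✓
Only this pose fits every beam.

(x, y, θ) = (1.5, 3.5, 255°)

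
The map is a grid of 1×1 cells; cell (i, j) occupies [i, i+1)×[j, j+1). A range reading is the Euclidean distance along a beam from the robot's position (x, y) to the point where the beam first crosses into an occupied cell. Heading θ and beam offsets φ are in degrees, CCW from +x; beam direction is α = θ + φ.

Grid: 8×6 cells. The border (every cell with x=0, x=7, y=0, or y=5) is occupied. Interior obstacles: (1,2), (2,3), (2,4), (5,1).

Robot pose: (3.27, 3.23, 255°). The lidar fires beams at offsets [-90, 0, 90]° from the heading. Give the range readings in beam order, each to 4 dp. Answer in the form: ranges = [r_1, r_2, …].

ranges = [0.2795, 2.3087, 3.8616]

beam 1: φ=-90°, α=165°
  direction (-0.9659, 0.2588); cell (3,3); t to first gridline: x 0.2795, y 2.9751 (then +1.0353 / +3.8637)
    (2,3) via x @ 0.2795  # hit
  → r_1 = 0.2795
beam 2: φ=0°, α=255°
  direction (-0.2588, -0.9659); cell (3,3); t to first gridline: x 1.0432, y 0.2381 (then +3.8637 / +1.0353)
    (3,2) via y @ 0.2381
    (2,2) via x @ 1.0432
    (2,1) via y @ 1.2734
    (2,0) via y @ 2.3087  # hit
  → r_2 = 2.3087
beam 3: φ=90°, α=345°
  direction (0.9659, -0.2588); cell (3,3); t to first gridline: x 0.7558, y 0.8887 (then +1.0353 / +3.8637)
    (4,3) via x @ 0.7558
    (4,2) via y @ 0.8887
    (5,2) via x @ 1.7910
    (6,2) via x @ 2.8263
    (7,2) via x @ 3.8616  # hit
  → r_3 = 3.8616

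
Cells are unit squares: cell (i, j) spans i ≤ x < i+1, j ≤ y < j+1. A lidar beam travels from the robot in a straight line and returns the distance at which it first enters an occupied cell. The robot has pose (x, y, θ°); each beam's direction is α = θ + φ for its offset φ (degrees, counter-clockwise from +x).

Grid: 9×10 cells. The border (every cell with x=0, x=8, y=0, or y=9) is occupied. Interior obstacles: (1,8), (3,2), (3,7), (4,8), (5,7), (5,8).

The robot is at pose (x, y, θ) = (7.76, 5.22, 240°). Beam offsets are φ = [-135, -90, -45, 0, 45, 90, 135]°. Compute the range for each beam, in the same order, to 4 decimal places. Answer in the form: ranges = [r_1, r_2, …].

ranges = [3.9133, 4.3417, 6.9985, 4.8728, 0.9273, 0.2771, 0.2485]

beam 1: φ=-135°, α=105°
  dir = (cos 105°, sin 105°) = (-0.2588, 0.9659); from cell (7,5)
  next x-line at t=2.9364, next y-line at t=0.8075; Δt_x=3.8637, Δt_y=1.0353
    y: enter (7,6) at t=0.8075
    y: enter (7,7) at t=1.8428
    y: enter (7,8) at t=2.8781
    x: enter (6,8) at t=2.9364
    y: enter (6,9) at t=3.9133 ← occupied
  → r_1 = 3.9133
beam 2: φ=-90°, α=150°
  dir = (cos 150°, sin 150°) = (-0.8660, 0.5000); from cell (7,5)
  next x-line at t=0.8776, next y-line at t=1.5600; Δt_x=1.1547, Δt_y=2.0000
    x: enter (6,5) at t=0.8776
    y: enter (6,6) at t=1.5600
    x: enter (5,6) at t=2.0323
    x: enter (4,6) at t=3.1870
    y: enter (4,7) at t=3.5600
    x: enter (3,7) at t=4.3417 ← occupied
  → r_2 = 4.3417
beam 3: φ=-45°, α=195°
  dir = (cos 195°, sin 195°) = (-0.9659, -0.2588); from cell (7,5)
  next x-line at t=0.7868, next y-line at t=0.8500; Δt_x=1.0353, Δt_y=3.8637
    x: enter (6,5) at t=0.7868
    y: enter (6,4) at t=0.8500
    x: enter (5,4) at t=1.8221
    x: enter (4,4) at t=2.8574
    x: enter (3,4) at t=3.8926
    y: enter (3,3) at t=4.7137
    x: enter (2,3) at t=4.9279
    x: enter (1,3) at t=5.9632
    x: enter (0,3) at t=6.9985 ← occupied
  → r_3 = 6.9985
beam 4: φ=0°, α=240°
  dir = (cos 240°, sin 240°) = (-0.5000, -0.8660); from cell (7,5)
  next x-line at t=1.5200, next y-line at t=0.2540; Δt_x=2.0000, Δt_y=1.1547
    y: enter (7,4) at t=0.2540
    y: enter (7,3) at t=1.4087
    x: enter (6,3) at t=1.5200
    y: enter (6,2) at t=2.5634
    x: enter (5,2) at t=3.5200
    y: enter (5,1) at t=3.7181
    y: enter (5,0) at t=4.8728 ← occupied
  → r_4 = 4.8728
beam 5: φ=45°, α=285°
  dir = (cos 285°, sin 285°) = (0.2588, -0.9659); from cell (7,5)
  next x-line at t=0.9273, next y-line at t=0.2278; Δt_x=3.8637, Δt_y=1.0353
    y: enter (7,4) at t=0.2278
    x: enter (8,4) at t=0.9273 ← occupied
  → r_5 = 0.9273
beam 6: φ=90°, α=330°
  dir = (cos 330°, sin 330°) = (0.8660, -0.5000); from cell (7,5)
  next x-line at t=0.2771, next y-line at t=0.4400; Δt_x=1.1547, Δt_y=2.0000
    x: enter (8,5) at t=0.2771 ← occupied
  → r_6 = 0.2771
beam 7: φ=135°, α=15°
  dir = (cos 15°, sin 15°) = (0.9659, 0.2588); from cell (7,5)
  next x-line at t=0.2485, next y-line at t=3.0137; Δt_x=1.0353, Δt_y=3.8637
    x: enter (8,5) at t=0.2485 ← occupied
  → r_7 = 0.2485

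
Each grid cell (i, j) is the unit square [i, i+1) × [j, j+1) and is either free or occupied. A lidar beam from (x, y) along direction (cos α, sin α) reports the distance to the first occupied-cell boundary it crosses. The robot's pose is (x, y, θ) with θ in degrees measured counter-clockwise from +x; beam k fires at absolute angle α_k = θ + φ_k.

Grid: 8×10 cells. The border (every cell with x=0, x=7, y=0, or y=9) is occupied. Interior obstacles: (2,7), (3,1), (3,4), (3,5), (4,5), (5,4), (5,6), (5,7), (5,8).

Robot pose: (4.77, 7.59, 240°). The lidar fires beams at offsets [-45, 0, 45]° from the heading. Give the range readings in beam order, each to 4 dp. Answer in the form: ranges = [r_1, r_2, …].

ranges = [1.8324, 1.8360, 0.8887]

beam 1: φ=-45°, α=195°
  d=(-0.9659,-0.2588)  start (4,7)  tX=0.7972 tY=2.2796  stride 1/|dx|=1.0353 1/|dy|=3.8637
    cross x-line → (3,7), t=0.7972
    cross x-line → (2,7), t=1.8324 (wall)
  → r_1 = 1.8324
beam 2: φ=0°, α=240°
  d=(-0.5000,-0.8660)  start (4,7)  tX=1.5400 tY=0.6813  stride 1/|dx|=2.0000 1/|dy|=1.1547
    cross y-line → (4,6), t=0.6813
    cross x-line → (3,6), t=1.5400
    cross y-line → (3,5), t=1.8360 (wall)
  → r_2 = 1.8360
beam 3: φ=45°, α=285°
  d=(0.2588,-0.9659)  start (4,7)  tX=0.8887 tY=0.6108  stride 1/|dx|=3.8637 1/|dy|=1.0353
    cross y-line → (4,6), t=0.6108
    cross x-line → (5,6), t=0.8887 (wall)
  → r_3 = 0.8887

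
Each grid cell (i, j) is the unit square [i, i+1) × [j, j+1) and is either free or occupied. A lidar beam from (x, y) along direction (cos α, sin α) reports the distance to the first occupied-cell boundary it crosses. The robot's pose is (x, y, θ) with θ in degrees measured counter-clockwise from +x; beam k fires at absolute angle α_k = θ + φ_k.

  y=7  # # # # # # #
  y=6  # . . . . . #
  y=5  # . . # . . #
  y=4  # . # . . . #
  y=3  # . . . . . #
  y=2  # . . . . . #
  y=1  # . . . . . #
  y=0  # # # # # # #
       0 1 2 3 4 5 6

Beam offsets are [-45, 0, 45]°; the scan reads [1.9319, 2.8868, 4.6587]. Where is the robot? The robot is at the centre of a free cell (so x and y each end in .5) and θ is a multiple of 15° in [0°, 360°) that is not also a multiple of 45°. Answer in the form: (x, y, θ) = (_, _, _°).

(x, y, θ) = (1.5, 3.5, 300°)

The pose lattice has 28·16 = 448 candidates. Test each by forward raycasting.
  (5.5, 2.5, 15°): beam 1 = 0.5774 ≠ 1.9319 ✗
  (4.5, 6.5, 285°): beam 1 = 1.0000 ≠ 1.9319 ✗
  (5.5, 2.5, 345°): beam 1 = 1.0000 ≠ 1.9319 ✗
  …
  (1.5, 3.5, 300°): r_1=1.9319, r_2=2.8868, r_3=4.6587 — all match ✓
No second candidate reproduces the full scan.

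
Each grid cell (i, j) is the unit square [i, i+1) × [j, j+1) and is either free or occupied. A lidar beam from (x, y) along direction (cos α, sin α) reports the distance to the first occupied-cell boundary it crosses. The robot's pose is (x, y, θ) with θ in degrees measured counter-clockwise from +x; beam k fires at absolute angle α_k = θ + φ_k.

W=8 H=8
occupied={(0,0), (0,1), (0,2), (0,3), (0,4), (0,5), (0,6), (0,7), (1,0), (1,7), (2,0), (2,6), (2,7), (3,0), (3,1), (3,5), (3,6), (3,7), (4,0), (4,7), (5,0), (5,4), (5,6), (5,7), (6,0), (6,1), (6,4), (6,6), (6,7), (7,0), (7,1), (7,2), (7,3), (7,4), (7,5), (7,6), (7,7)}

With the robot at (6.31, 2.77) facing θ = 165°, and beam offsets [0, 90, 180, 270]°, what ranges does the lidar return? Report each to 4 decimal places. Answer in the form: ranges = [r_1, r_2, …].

beam 1: φ=0°, α=165°
  cosα=-0.9659 sinα=0.2588 | (6,2) | tMaxX 0.3209 tMaxY 0.8887 | tΔX 1.0353 tΔY 3.8637
    t=0.3209 [x] (5,2)
    t=0.8887 [y] (5,3)
    t=1.3562 [x] (4,3)
    t=2.3915 [x] (3,3)
    t=3.4268 [x] (2,3)
    t=4.4620 [x] (1,3)
    t=4.7524 [y] (1,4)
    t=5.4973 [x] (0,4) — stop
  → r_1 = 5.4973
beam 2: φ=90°, α=255°
  cosα=-0.2588 sinα=-0.9659 | (6,2) | tMaxX 1.1977 tMaxY 0.7972 | tΔX 3.8637 tΔY 1.0353
    t=0.7972 [y] (6,1) — stop
  → r_2 = 0.7972
beam 3: φ=180°, α=345°
  cosα=0.9659 sinα=-0.2588 | (6,2) | tMaxX 0.7143 tMaxY 2.9751 | tΔX 1.0353 tΔY 3.8637
    t=0.7143 [x] (7,2) — stop
  → r_3 = 0.7143
beam 4: φ=270°, α=75°
  cosα=0.2588 sinα=0.9659 | (6,2) | tMaxX 2.6660 tMaxY 0.2381 | tΔX 3.8637 tΔY 1.0353
    t=0.2381 [y] (6,3)
    t=1.2734 [y] (6,4) — stop
  → r_4 = 1.2734

ranges = [5.4973, 0.7972, 0.7143, 1.2734]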